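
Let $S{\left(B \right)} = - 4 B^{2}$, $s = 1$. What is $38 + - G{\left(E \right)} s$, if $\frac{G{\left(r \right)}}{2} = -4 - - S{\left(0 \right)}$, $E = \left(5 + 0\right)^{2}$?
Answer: $46$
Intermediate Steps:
$E = 25$ ($E = 5^{2} = 25$)
$G{\left(r \right)} = -8$ ($G{\left(r \right)} = 2 \left(-4 - - \left(-4\right) 0^{2}\right) = 2 \left(-4 - - \left(-4\right) 0\right) = 2 \left(-4 - \left(-1\right) 0\right) = 2 \left(-4 - 0\right) = 2 \left(-4 + 0\right) = 2 \left(-4\right) = -8$)
$38 + - G{\left(E \right)} s = 38 + \left(-1\right) \left(-8\right) 1 = 38 + 8 \cdot 1 = 38 + 8 = 46$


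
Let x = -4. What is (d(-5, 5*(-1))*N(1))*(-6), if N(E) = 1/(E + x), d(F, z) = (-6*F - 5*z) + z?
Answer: 100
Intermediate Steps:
d(F, z) = -6*F - 4*z
N(E) = 1/(-4 + E) (N(E) = 1/(E - 4) = 1/(-4 + E))
(d(-5, 5*(-1))*N(1))*(-6) = ((-6*(-5) - 20*(-1))/(-4 + 1))*(-6) = ((30 - 4*(-5))/(-3))*(-6) = ((30 + 20)*(-⅓))*(-6) = (50*(-⅓))*(-6) = -50/3*(-6) = 100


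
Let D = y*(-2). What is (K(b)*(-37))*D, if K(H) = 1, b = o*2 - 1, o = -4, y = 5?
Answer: 370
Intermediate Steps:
D = -10 (D = 5*(-2) = -10)
b = -9 (b = -4*2 - 1 = -8 - 1 = -9)
(K(b)*(-37))*D = (1*(-37))*(-10) = -37*(-10) = 370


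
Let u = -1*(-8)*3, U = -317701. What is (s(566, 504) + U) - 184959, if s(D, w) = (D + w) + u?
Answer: -501566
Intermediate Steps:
u = 24 (u = 8*3 = 24)
s(D, w) = 24 + D + w (s(D, w) = (D + w) + 24 = 24 + D + w)
(s(566, 504) + U) - 184959 = ((24 + 566 + 504) - 317701) - 184959 = (1094 - 317701) - 184959 = -316607 - 184959 = -501566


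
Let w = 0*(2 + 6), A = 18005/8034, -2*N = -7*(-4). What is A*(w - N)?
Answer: 9695/309 ≈ 31.375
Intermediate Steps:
N = -14 (N = -(-7)*(-4)/2 = -½*28 = -14)
A = 1385/618 (A = 18005*(1/8034) = 1385/618 ≈ 2.2411)
w = 0 (w = 0*8 = 0)
A*(w - N) = 1385*(0 - 1*(-14))/618 = 1385*(0 + 14)/618 = (1385/618)*14 = 9695/309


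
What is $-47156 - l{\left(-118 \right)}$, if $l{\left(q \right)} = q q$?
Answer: $-61080$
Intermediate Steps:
$l{\left(q \right)} = q^{2}$
$-47156 - l{\left(-118 \right)} = -47156 - \left(-118\right)^{2} = -47156 - 13924 = -61080$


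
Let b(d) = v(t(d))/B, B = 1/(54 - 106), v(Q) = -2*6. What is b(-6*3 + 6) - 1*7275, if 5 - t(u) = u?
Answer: -6651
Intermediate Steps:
t(u) = 5 - u
v(Q) = -12
B = -1/52 (B = 1/(-52) = -1/52 ≈ -0.019231)
b(d) = 624 (b(d) = -12/(-1/52) = -12*(-52) = 624)
b(-6*3 + 6) - 1*7275 = 624 - 1*7275 = 624 - 7275 = -6651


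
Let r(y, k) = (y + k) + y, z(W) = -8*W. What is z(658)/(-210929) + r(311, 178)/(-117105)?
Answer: 89539504/4940168109 ≈ 0.018125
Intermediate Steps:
r(y, k) = k + 2*y (r(y, k) = (k + y) + y = k + 2*y)
z(658)/(-210929) + r(311, 178)/(-117105) = -8*658/(-210929) + (178 + 2*311)/(-117105) = -5264*(-1/210929) + (178 + 622)*(-1/117105) = 5264/210929 + 800*(-1/117105) = 5264/210929 - 160/23421 = 89539504/4940168109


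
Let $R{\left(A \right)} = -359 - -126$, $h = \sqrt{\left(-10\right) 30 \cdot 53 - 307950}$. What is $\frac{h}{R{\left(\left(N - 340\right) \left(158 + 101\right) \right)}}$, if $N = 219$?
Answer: $- \frac{5 i \sqrt{12954}}{233} \approx - 2.4424 i$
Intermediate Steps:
$h = 5 i \sqrt{12954}$ ($h = \sqrt{\left(-300\right) 53 - 307950} = \sqrt{-15900 - 307950} = \sqrt{-323850} = 5 i \sqrt{12954} \approx 569.08 i$)
$R{\left(A \right)} = -233$ ($R{\left(A \right)} = -359 + 126 = -233$)
$\frac{h}{R{\left(\left(N - 340\right) \left(158 + 101\right) \right)}} = \frac{5 i \sqrt{12954}}{-233} = 5 i \sqrt{12954} \left(- \frac{1}{233}\right) = - \frac{5 i \sqrt{12954}}{233}$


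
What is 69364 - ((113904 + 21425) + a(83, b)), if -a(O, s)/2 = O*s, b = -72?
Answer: -77917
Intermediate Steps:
a(O, s) = -2*O*s
69364 - ((113904 + 21425) + a(83, b)) = 69364 - ((113904 + 21425) - 2*83*(-72)) = 69364 - (135329 + 11952) = 69364 - 1*147281 = 69364 - 147281 = -77917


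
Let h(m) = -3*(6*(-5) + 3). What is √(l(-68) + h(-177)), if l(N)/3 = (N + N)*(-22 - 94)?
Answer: √47409 ≈ 217.74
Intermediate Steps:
l(N) = -696*N (l(N) = 3*((N + N)*(-22 - 94)) = 3*((2*N)*(-116)) = 3*(-232*N) = -696*N)
h(m) = 81 (h(m) = -3*(-30 + 3) = -3*(-27) = 81)
√(l(-68) + h(-177)) = √(-696*(-68) + 81) = √(47328 + 81) = √47409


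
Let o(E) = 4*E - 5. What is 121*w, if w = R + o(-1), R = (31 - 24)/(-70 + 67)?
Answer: -4114/3 ≈ -1371.3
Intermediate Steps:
R = -7/3 (R = 7/(-3) = 7*(-⅓) = -7/3 ≈ -2.3333)
o(E) = -5 + 4*E
w = -34/3 (w = -7/3 + (-5 + 4*(-1)) = -7/3 + (-5 - 4) = -7/3 - 9 = -34/3 ≈ -11.333)
121*w = 121*(-34/3) = -4114/3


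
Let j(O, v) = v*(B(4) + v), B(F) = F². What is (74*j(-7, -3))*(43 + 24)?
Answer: -193362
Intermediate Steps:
j(O, v) = v*(16 + v) (j(O, v) = v*(4² + v) = v*(16 + v))
(74*j(-7, -3))*(43 + 24) = (74*(-3*(16 - 3)))*(43 + 24) = (74*(-3*13))*67 = (74*(-39))*67 = -2886*67 = -193362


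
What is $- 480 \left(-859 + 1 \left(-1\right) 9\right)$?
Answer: $416640$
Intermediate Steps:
$- 480 \left(-859 + 1 \left(-1\right) 9\right) = - 480 \left(-859 - 9\right) = \left(-480\right) \left(-868\right) = 416640$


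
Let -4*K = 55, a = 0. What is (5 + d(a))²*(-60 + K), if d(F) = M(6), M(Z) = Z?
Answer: -35695/4 ≈ -8923.8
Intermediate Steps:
K = -55/4 (K = -¼*55 = -55/4 ≈ -13.750)
d(F) = 6
(5 + d(a))²*(-60 + K) = (5 + 6)²*(-60 - 55/4) = 11²*(-295/4) = 121*(-295/4) = -35695/4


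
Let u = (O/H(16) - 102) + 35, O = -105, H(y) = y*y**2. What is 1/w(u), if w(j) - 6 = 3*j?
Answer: -4096/799035 ≈ -0.0051262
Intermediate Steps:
H(y) = y**3
u = -274537/4096 (u = (-105/(16**3) - 102) + 35 = (-105/4096 - 102) + 35 = -417897/4096 + 35 = -274537/4096 ≈ -67.026)
w(j) = 6 + 3*j
1/w(u) = 1/(6 + 3*(-274537/4096)) = 1/(6 - 823611/4096) = 1/(-799035/4096) = -4096/799035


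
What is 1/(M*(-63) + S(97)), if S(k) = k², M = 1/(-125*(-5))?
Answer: 625/5880562 ≈ 0.00010628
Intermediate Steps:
M = 1/625 ≈ 0.0016000
1/(M*(-63) + S(97)) = 1/((1/625)*(-63) + 97²) = 1/(-63/625 + 9409) = 1/(5880562/625) = 625/5880562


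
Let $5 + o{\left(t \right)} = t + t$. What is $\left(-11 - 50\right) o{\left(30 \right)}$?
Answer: $-3355$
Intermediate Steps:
$o{\left(t \right)} = -5 + 2 t$ ($o{\left(t \right)} = -5 + \left(t + t\right) = -5 + 2 t$)
$\left(-11 - 50\right) o{\left(30 \right)} = \left(-11 - 50\right) \left(-5 + 2 \cdot 30\right) = - 61 \left(-5 + 60\right) = \left(-61\right) 55 = -3355$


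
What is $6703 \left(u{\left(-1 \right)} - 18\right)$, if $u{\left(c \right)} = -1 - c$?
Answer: $-120654$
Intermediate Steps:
$6703 \left(u{\left(-1 \right)} - 18\right) = 6703 \left(\left(-1 - -1\right) - 18\right) = 6703 \left(\left(-1 + 1\right) - 18\right) = 6703 \left(0 - 18\right) = 6703 \left(-18\right) = -120654$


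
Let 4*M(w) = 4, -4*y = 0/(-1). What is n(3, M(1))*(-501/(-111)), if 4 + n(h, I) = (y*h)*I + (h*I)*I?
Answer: -167/37 ≈ -4.5135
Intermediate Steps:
y = 0 (y = -0/(-1) = -0*(-1) = -¼*0 = 0)
M(w) = 1 (M(w) = (¼)*4 = 1)
n(h, I) = -4 + h*I² (n(h, I) = -4 + ((0*h)*I + (h*I)*I) = -4 + (0*I + (I*h)*I) = -4 + (0 + h*I²) = -4 + h*I²)
n(3, M(1))*(-501/(-111)) = (-4 + 3*1²)*(-501/(-111)) = (-4 + 3*1)*(-501*(-1/111)) = (-4 + 3)*(167/37) = -1*167/37 = -167/37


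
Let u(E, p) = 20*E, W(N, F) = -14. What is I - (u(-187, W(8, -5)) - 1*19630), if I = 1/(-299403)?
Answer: 6997048109/299403 ≈ 23370.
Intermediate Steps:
I = -1/299403 ≈ -3.3400e-6
I - (u(-187, W(8, -5)) - 1*19630) = -1/299403 - (20*(-187) - 1*19630) = -1/299403 - (-3740 - 19630) = -1/299403 - 1*(-23370) = -1/299403 + 23370 = 6997048109/299403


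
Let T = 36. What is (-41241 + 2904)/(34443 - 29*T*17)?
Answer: -12779/5565 ≈ -2.2963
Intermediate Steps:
(-41241 + 2904)/(34443 - 29*T*17) = (-41241 + 2904)/(34443 - 29*36*17) = -38337/(34443 - 1044*17) = -38337/(34443 - 17748) = -38337/16695 = -38337*1/16695 = -12779/5565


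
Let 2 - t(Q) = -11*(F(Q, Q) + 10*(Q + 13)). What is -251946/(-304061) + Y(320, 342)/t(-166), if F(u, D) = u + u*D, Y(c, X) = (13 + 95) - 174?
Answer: 35824497513/43246900091 ≈ 0.82837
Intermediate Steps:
Y(c, X) = -66 (Y(c, X) = 108 - 174 = -66)
F(u, D) = u + D*u
t(Q) = 1432 + 110*Q + 11*Q*(1 + Q) (t(Q) = 2 - (-11)*(Q*(1 + Q) + 10*(Q + 13)) = 2 - (-11)*(Q*(1 + Q) + 10*(13 + Q)) = 2 - (-11)*(Q*(1 + Q) + (130 + 10*Q)) = 2 - (-11)*(130 + 10*Q + Q*(1 + Q)) = 2 - (-1430 - 110*Q - 11*Q*(1 + Q)) = 2 + (1430 + 110*Q + 11*Q*(1 + Q)) = 1432 + 110*Q + 11*Q*(1 + Q))
-251946/(-304061) + Y(320, 342)/t(-166) = -251946/(-304061) - 66/(1432 + 11*(-166)² + 121*(-166)) = -251946*(-1/304061) - 66/(1432 + 11*27556 - 20086) = 251946/304061 - 66/(1432 + 303116 - 20086) = 251946/304061 - 66/284462 = 251946/304061 - 66*1/284462 = 251946/304061 - 33/142231 = 35824497513/43246900091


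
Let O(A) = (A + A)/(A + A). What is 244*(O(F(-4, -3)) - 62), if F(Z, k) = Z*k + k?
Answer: -14884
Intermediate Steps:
F(Z, k) = k + Z*k
O(A) = 1 (O(A) = (2*A)/((2*A)) = (2*A)*(1/(2*A)) = 1)
244*(O(F(-4, -3)) - 62) = 244*(1 - 62) = 244*(-61) = -14884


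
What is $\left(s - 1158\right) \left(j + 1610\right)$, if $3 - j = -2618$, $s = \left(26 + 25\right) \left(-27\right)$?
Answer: $-10725585$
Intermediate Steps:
$s = -1377$ ($s = 51 \left(-27\right) = -1377$)
$j = 2621$ ($j = 3 - -2618 = 3 + 2618 = 2621$)
$\left(s - 1158\right) \left(j + 1610\right) = \left(-1377 - 1158\right) \left(2621 + 1610\right) = \left(-2535\right) 4231 = -10725585$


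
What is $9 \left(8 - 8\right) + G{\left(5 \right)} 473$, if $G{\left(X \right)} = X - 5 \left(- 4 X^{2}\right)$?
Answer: $238865$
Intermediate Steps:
$G{\left(X \right)} = X + 20 X^{2}$
$9 \left(8 - 8\right) + G{\left(5 \right)} 473 = 9 \left(8 - 8\right) + 5 \left(1 + 20 \cdot 5\right) 473 = 9 \cdot 0 + 5 \left(1 + 100\right) 473 = 0 + 5 \cdot 101 \cdot 473 = 0 + 505 \cdot 473 = 0 + 238865 = 238865$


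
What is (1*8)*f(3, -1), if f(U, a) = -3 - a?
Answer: -16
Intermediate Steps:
(1*8)*f(3, -1) = (1*8)*(-3 - 1*(-1)) = 8*(-3 + 1) = 8*(-2) = -16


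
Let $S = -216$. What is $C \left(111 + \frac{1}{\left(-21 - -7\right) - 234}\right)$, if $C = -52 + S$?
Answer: $- \frac{1844309}{62} \approx -29747.0$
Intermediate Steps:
$C = -268$ ($C = -52 - 216 = -268$)
$C \left(111 + \frac{1}{\left(-21 - -7\right) - 234}\right) = - 268 \left(111 + \frac{1}{\left(-21 - -7\right) - 234}\right) = - 268 \left(111 + \frac{1}{\left(-21 + 7\right) - 234}\right) = - 268 \left(111 + \frac{1}{-14 - 234}\right) = - 268 \left(111 + \frac{1}{-248}\right) = - 268 \left(111 - \frac{1}{248}\right) = \left(-268\right) \frac{27527}{248} = - \frac{1844309}{62}$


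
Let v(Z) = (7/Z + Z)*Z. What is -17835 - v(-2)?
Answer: -17846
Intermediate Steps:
v(Z) = Z*(Z + 7/Z) (v(Z) = (Z + 7/Z)*Z = Z*(Z + 7/Z))
-17835 - v(-2) = -17835 - (7 + (-2)**2) = -17835 - (7 + 4) = -17835 - 1*11 = -17835 - 11 = -17846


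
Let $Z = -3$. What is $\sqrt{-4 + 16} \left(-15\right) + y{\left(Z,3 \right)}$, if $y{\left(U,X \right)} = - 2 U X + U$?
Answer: $15 - 30 \sqrt{3} \approx -36.962$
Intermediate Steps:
$y{\left(U,X \right)} = U - 2 U X$ ($y{\left(U,X \right)} = - 2 U X + U = U - 2 U X$)
$\sqrt{-4 + 16} \left(-15\right) + y{\left(Z,3 \right)} = \sqrt{-4 + 16} \left(-15\right) - 3 \left(1 - 6\right) = \sqrt{12} \left(-15\right) - 3 \left(1 - 6\right) = 2 \sqrt{3} \left(-15\right) - -15 = - 30 \sqrt{3} + 15 = 15 - 30 \sqrt{3}$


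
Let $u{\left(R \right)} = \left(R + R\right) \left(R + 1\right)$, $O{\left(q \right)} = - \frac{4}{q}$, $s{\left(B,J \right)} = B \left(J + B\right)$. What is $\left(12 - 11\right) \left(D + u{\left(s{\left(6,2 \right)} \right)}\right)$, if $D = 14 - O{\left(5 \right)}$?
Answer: $\frac{23594}{5} \approx 4718.8$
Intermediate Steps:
$s{\left(B,J \right)} = B \left(B + J\right)$
$u{\left(R \right)} = 2 R \left(1 + R\right)$
$D = \frac{74}{5}$ ($D = 14 - - \frac{4}{5} = 14 + \frac{4}{5} = \frac{74}{5} \approx 14.8$)
$\left(12 - 11\right) \left(D + u{\left(s{\left(6,2 \right)} \right)}\right) = \left(12 - 11\right) \left(\frac{74}{5} + 2 \cdot 6 \left(6 + 2\right) \left(1 + 6 \left(6 + 2\right)\right)\right) = 1 \left(\frac{74}{5} + 2 \cdot 6 \cdot 8 \left(1 + 6 \cdot 8\right)\right) = 1 \left(\frac{74}{5} + 2 \cdot 48 \left(1 + 48\right)\right) = 1 \left(\frac{74}{5} + 2 \cdot 48 \cdot 49\right) = 1 \left(\frac{74}{5} + 4704\right) = 1 \cdot \frac{23594}{5} = \frac{23594}{5}$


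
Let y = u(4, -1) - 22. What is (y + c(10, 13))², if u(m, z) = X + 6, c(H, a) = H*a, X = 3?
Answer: 13689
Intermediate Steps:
u(m, z) = 9 (u(m, z) = 3 + 6 = 9)
y = -13 (y = 9 - 22 = -13)
(y + c(10, 13))² = (-13 + 10*13)² = (-13 + 130)² = 117² = 13689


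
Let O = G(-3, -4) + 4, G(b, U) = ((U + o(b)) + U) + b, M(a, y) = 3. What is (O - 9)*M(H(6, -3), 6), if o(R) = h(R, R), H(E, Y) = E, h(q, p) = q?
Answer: -57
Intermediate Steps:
o(R) = R
G(b, U) = 2*U + 2*b (G(b, U) = ((U + b) + U) + b = (b + 2*U) + b = 2*U + 2*b)
O = -10 (O = (2*(-4) + 2*(-3)) + 4 = (-8 - 6) + 4 = -14 + 4 = -10)
(O - 9)*M(H(6, -3), 6) = (-10 - 9)*3 = -19*3 = -57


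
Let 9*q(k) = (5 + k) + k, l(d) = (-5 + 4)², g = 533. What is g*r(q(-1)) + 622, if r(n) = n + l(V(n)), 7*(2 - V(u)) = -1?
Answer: 3998/3 ≈ 1332.7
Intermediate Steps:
V(u) = 15/7 (V(u) = 2 - ⅐*(-1) = 2 + ⅐ = 15/7)
l(d) = 1 (l(d) = (-1)² = 1)
q(k) = 5/9 + 2*k/9 (q(k) = ((5 + k) + k)/9 = (5 + 2*k)/9 = 5/9 + 2*k/9)
r(n) = 1 + n (r(n) = n + 1 = 1 + n)
g*r(q(-1)) + 622 = 533*(1 + (5/9 + (2/9)*(-1))) + 622 = 533*(1 + (5/9 - 2/9)) + 622 = 533*(1 + ⅓) + 622 = 533*(4/3) + 622 = 2132/3 + 622 = 3998/3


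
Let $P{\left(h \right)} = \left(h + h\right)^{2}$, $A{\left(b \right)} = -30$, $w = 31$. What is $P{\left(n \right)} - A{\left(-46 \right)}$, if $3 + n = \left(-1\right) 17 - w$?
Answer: $10434$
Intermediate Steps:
$n = -51$ ($n = -3 - 48 = -51$)
$P{\left(h \right)} = 4 h^{2}$ ($P{\left(h \right)} = \left(2 h\right)^{2} = 4 h^{2}$)
$P{\left(n \right)} - A{\left(-46 \right)} = 4 \left(-51\right)^{2} - -30 = 4 \cdot 2601 + 30 = 10404 + 30 = 10434$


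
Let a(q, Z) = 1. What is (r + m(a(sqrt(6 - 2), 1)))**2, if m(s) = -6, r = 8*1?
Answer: 4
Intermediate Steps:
r = 8
(r + m(a(sqrt(6 - 2), 1)))**2 = (8 - 6)**2 = 2**2 = 4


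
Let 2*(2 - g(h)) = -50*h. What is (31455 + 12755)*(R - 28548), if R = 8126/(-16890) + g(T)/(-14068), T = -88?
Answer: -7497270200850667/5940213 ≈ -1.2621e+9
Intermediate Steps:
g(h) = 2 + 25*h (g(h) = 2 - (-25)*h = 2 + 25*h)
R = -19298087/59402130 (R = 8126/(-16890) + (2 + 25*(-88))/(-14068) = 8126*(-1/16890) + (2 - 2200)*(-1/14068) = -4063/8445 - 2198*(-1/14068) = -4063/8445 + 1099/7034 = -19298087/59402130 ≈ -0.32487)
(31455 + 12755)*(R - 28548) = (31455 + 12755)*(-19298087/59402130 - 28548) = 44210*(-1695831305327/59402130) = -7497270200850667/5940213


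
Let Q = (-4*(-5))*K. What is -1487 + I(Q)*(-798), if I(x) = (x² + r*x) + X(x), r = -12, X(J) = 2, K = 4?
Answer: -4344203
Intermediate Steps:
Q = 80 (Q = -4*(-5)*4 = 20*4 = 80)
I(x) = 2 + x² - 12*x (I(x) = (x² - 12*x) + 2 = 2 + x² - 12*x)
-1487 + I(Q)*(-798) = -1487 + (2 + 80² - 12*80)*(-798) = -1487 + (2 + 6400 - 960)*(-798) = -1487 + 5442*(-798) = -1487 - 4342716 = -4344203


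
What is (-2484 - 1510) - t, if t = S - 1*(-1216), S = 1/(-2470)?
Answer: -12868699/2470 ≈ -5210.0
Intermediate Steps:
S = -1/2470 ≈ -0.00040486
t = 3003519/2470 (t = -1/2470 - 1*(-1216) = -1/2470 + 1216 = 3003519/2470 ≈ 1216.0)
(-2484 - 1510) - t = (-2484 - 1510) - 1*3003519/2470 = -3994 - 3003519/2470 = -12868699/2470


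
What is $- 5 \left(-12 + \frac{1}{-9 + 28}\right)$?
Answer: $\frac{1135}{19} \approx 59.737$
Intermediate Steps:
$- 5 \left(-12 + \frac{1}{-9 + 28}\right) = - 5 \left(-12 + \frac{1}{19}\right) = \left(-5\right) \left(- \frac{227}{19}\right) = \frac{1135}{19}$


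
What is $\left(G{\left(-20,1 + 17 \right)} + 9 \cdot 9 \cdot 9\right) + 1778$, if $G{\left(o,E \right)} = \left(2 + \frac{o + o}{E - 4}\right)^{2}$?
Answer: $\frac{122879}{49} \approx 2507.7$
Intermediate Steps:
$G{\left(o,E \right)} = \left(2 + \frac{2 o}{-4 + E}\right)^{2}$
$\left(G{\left(-20,1 + 17 \right)} + 9 \cdot 9 \cdot 9\right) + 1778 = \left(\frac{4 \left(-4 + \left(1 + 17\right) - 20\right)^{2}}{\left(-4 + \left(1 + 17\right)\right)^{2}} + 9 \cdot 9 \cdot 9\right) + 1778 = \left(\frac{4 \left(-4 + 18 - 20\right)^{2}}{\left(-4 + 18\right)^{2}} + 81 \cdot 9\right) + 1778 = \left(\frac{4 \left(-6\right)^{2}}{196} + 729\right) + 1778 = \left(4 \cdot \frac{1}{196} \cdot 36 + 729\right) + 1778 = \left(\frac{36}{49} + 729\right) + 1778 = \frac{35757}{49} + 1778 = \frac{122879}{49}$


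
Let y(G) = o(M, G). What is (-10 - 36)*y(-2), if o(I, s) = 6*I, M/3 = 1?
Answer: -828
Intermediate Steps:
M = 3 (M = 3*1 = 3)
y(G) = 18 (y(G) = 6*3 = 18)
(-10 - 36)*y(-2) = (-10 - 36)*18 = -46*18 = -828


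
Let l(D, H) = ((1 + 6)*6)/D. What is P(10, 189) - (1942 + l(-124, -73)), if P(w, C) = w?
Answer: -119763/62 ≈ -1931.7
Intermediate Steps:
l(D, H) = 42/D (l(D, H) = (7*6)/D = 42/D)
P(10, 189) - (1942 + l(-124, -73)) = 10 - (1942 + 42/(-124)) = 10 - (1942 + 42*(-1/124)) = 10 - (1942 - 21/62) = 10 - 1*120383/62 = 10 - 120383/62 = -119763/62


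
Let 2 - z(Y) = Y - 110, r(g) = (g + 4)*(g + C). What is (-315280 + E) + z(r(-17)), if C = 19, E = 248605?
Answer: -66537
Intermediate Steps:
r(g) = (4 + g)*(19 + g) (r(g) = (g + 4)*(g + 19) = (4 + g)*(19 + g))
z(Y) = 112 - Y (z(Y) = 2 - (Y - 110) = 2 - (-110 + Y) = 2 + (110 - Y) = 112 - Y)
(-315280 + E) + z(r(-17)) = (-315280 + 248605) + (112 - (76 + (-17)² + 23*(-17))) = -66675 + (112 - (76 + 289 - 391)) = -66675 + (112 - 1*(-26)) = -66675 + (112 + 26) = -66675 + 138 = -66537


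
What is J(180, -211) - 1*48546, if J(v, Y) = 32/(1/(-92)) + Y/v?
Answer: -9268411/180 ≈ -51491.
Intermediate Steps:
J(v, Y) = -2944 + Y/v (J(v, Y) = 32/(-1/92) + Y/v = 32*(-92) + Y/v = -2944 + Y/v)
J(180, -211) - 1*48546 = (-2944 - 211/180) - 1*48546 = (-2944 - 211*1/180) - 48546 = (-2944 - 211/180) - 48546 = -530131/180 - 48546 = -9268411/180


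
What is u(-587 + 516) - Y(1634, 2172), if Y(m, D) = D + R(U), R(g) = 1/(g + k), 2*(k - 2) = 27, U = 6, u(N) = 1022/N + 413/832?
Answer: -5552508839/2540096 ≈ -2185.9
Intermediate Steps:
u(N) = 413/832 + 1022/N (u(N) = 1022/N + 413*(1/832) = 1022/N + 413/832 = 413/832 + 1022/N)
k = 31/2 (k = 2 + (½)*27 = 2 + 27/2 = 31/2 ≈ 15.500)
R(g) = 1/(31/2 + g) (R(g) = 1/(g + 31/2) = 1/(31/2 + g))
Y(m, D) = 2/43 + D (Y(m, D) = D + 2/(31 + 2*6) = D + 2/(31 + 12) = D + 2/43 = 2/43 + D)
u(-587 + 516) - Y(1634, 2172) = (413/832 + 1022/(-587 + 516)) - (2/43 + 2172) = (413/832 + 1022/(-71)) - 1*93398/43 = (413/832 + 1022*(-1/71)) - 93398/43 = (413/832 - 1022/71) - 93398/43 = -820981/59072 - 93398/43 = -5552508839/2540096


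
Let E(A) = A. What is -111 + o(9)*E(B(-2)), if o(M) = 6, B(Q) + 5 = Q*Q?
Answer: -117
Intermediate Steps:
B(Q) = -5 + Q**2 (B(Q) = -5 + Q*Q = -5 + Q**2)
-111 + o(9)*E(B(-2)) = -111 + 6*(-5 + (-2)**2) = -111 + 6*(-5 + 4) = -111 + 6*(-1) = -111 - 6 = -117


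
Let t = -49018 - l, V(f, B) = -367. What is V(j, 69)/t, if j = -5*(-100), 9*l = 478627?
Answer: 3303/919789 ≈ 0.0035910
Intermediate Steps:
l = 478627/9 (l = (⅑)*478627 = 478627/9 ≈ 53181.)
j = 500
t = -919789/9 (t = -49018 - 1*478627/9 = -49018 - 478627/9 = -919789/9 ≈ -1.0220e+5)
V(j, 69)/t = -367/(-919789/9) = -367*(-9/919789) = 3303/919789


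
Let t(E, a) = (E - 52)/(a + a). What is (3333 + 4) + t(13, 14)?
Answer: 93397/28 ≈ 3335.6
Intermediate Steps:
t(E, a) = (-52 + E)/(2*a) (t(E, a) = (-52 + E)/((2*a)) = (-52 + E)*(1/(2*a)) = (-52 + E)/(2*a))
(3333 + 4) + t(13, 14) = (3333 + 4) + (½)*(-52 + 13)/14 = 3337 + (½)*(1/14)*(-39) = 3337 - 39/28 = 93397/28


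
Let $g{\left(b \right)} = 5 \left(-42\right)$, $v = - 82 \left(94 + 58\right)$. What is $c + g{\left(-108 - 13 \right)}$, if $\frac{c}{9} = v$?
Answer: $-112386$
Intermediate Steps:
$v = -12464$ ($v = \left(-82\right) 152 = -12464$)
$g{\left(b \right)} = -210$
$c = -112176$ ($c = 9 \left(-12464\right) = -112176$)
$c + g{\left(-108 - 13 \right)} = -112176 - 210 = -112386$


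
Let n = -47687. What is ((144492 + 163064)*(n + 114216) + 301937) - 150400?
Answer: 20461544661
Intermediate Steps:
((144492 + 163064)*(n + 114216) + 301937) - 150400 = ((144492 + 163064)*(-47687 + 114216) + 301937) - 150400 = (307556*66529 + 301937) - 150400 = (20461393124 + 301937) - 150400 = 20461695061 - 150400 = 20461544661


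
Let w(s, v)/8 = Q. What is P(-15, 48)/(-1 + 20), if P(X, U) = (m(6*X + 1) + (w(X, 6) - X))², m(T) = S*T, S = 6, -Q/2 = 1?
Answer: 286225/19 ≈ 15064.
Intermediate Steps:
Q = -2 (Q = -2*1 = -2)
w(s, v) = -16 (w(s, v) = 8*(-2) = -16)
m(T) = 6*T
P(X, U) = (-10 + 35*X)² (P(X, U) = (6*(6*X + 1) + (-16 - X))² = (6*(1 + 6*X) + (-16 - X))² = ((6 + 36*X) + (-16 - X))² = (-10 + 35*X)²)
P(-15, 48)/(-1 + 20) = (25*(2 - 7*(-15))²)/(-1 + 20) = (25*(2 + 105)²)/19 = (25*107²)*(1/19) = (25*11449)*(1/19) = 286225*(1/19) = 286225/19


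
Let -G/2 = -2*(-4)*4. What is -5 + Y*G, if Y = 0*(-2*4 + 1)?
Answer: -5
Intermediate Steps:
G = -64 (G = -2*(-2*(-4))*4 = -16*4 = -2*32 = -64)
Y = 0 (Y = 0*(-8 + 1) = 0*(-7) = 0)
-5 + Y*G = -5 + 0*(-64) = -5 + 0 = -5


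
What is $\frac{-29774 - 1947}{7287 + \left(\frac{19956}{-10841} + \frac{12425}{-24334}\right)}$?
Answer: $- \frac{8368155042574}{1921725953849} \approx -4.3545$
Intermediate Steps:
$\frac{-29774 - 1947}{7287 + \left(\frac{19956}{-10841} + \frac{12425}{-24334}\right)} = - \frac{31721}{7287 + \left(19956 \left(- \frac{1}{10841}\right) + 12425 \left(- \frac{1}{24334}\right)\right)} = - \frac{31721}{7287 - \frac{620308729}{263804894}} = - \frac{31721}{\frac{1921725953849}{263804894}} = \left(-31721\right) \frac{263804894}{1921725953849} = - \frac{8368155042574}{1921725953849}$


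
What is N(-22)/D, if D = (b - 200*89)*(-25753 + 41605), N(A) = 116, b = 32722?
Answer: 29/59135886 ≈ 4.9040e-7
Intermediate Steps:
D = 236543544 (D = (32722 - 200*89)*(-25753 + 41605) = (32722 - 17800)*15852 = 14922*15852 = 236543544)
N(-22)/D = 116/236543544 = 116*(1/236543544) = 29/59135886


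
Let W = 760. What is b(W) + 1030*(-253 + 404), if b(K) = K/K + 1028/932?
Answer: 36238980/233 ≈ 1.5553e+5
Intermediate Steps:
b(K) = 490/233 (b(K) = 1 + 1028*(1/932) = 1 + 257/233 = 490/233)
b(W) + 1030*(-253 + 404) = 490/233 + 1030*(-253 + 404) = 490/233 + 1030*151 = 490/233 + 155530 = 36238980/233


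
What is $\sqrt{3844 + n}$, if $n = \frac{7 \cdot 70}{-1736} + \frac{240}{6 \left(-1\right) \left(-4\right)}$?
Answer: $\frac{\sqrt{14813691}}{62} \approx 62.078$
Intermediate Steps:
$n = \frac{1205}{124}$ ($n = 490 \left(- \frac{1}{1736}\right) + \frac{240}{\left(-6\right) \left(-4\right)} = - \frac{35}{124} + \frac{240}{24} = - \frac{35}{124} + 240 \cdot \frac{1}{24} = - \frac{35}{124} + 10 = \frac{1205}{124} \approx 9.7177$)
$\sqrt{3844 + n} = \sqrt{3844 + \frac{1205}{124}} = \sqrt{\frac{477861}{124}} = \frac{\sqrt{14813691}}{62}$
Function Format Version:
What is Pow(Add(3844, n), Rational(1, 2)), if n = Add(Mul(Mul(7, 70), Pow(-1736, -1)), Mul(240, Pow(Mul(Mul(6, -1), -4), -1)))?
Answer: Mul(Rational(1, 62), Pow(14813691, Rational(1, 2))) ≈ 62.078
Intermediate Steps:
n = Rational(1205, 124) (n = Add(Mul(490, Rational(-1, 1736)), Mul(240, Pow(Mul(-6, -4), -1))) = Add(Rational(-35, 124), Mul(240, Pow(24, -1))) = Add(Rational(-35, 124), Mul(240, Rational(1, 24))) = Add(Rational(-35, 124), 10) = Rational(1205, 124) ≈ 9.7177)
Pow(Add(3844, n), Rational(1, 2)) = Pow(Add(3844, Rational(1205, 124)), Rational(1, 2)) = Pow(Rational(477861, 124), Rational(1, 2)) = Mul(Rational(1, 62), Pow(14813691, Rational(1, 2)))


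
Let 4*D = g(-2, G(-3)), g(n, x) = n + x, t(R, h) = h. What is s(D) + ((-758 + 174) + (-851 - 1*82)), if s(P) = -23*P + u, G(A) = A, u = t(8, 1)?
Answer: -5949/4 ≈ -1487.3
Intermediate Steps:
u = 1
D = -5/4 (D = (-2 - 3)/4 = (¼)*(-5) = -5/4 ≈ -1.2500)
s(P) = 1 - 23*P (s(P) = -23*P + 1 = 1 - 23*P)
s(D) + ((-758 + 174) + (-851 - 1*82)) = (1 - 23*(-5/4)) + ((-758 + 174) + (-851 - 1*82)) = (1 + 115/4) + (-584 + (-851 - 82)) = 119/4 + (-584 - 933) = 119/4 - 1517 = -5949/4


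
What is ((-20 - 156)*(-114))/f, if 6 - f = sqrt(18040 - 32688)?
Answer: 30096/3671 + 10032*I*sqrt(3662)/3671 ≈ 8.1983 + 165.37*I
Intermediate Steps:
f = 6 - 2*I*sqrt(3662) (f = 6 - sqrt(18040 - 32688) = 6 - sqrt(-14648) = 6 - 2*I*sqrt(3662) ≈ 6.0 - 121.03*I)
((-20 - 156)*(-114))/f = ((-20 - 156)*(-114))/(6 - 2*I*sqrt(3662)) = (-176*(-114))/(6 - 2*I*sqrt(3662)) = 20064/(6 - 2*I*sqrt(3662))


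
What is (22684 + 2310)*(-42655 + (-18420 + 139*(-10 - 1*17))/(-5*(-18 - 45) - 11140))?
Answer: -11540184740788/10825 ≈ -1.0661e+9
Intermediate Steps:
(22684 + 2310)*(-42655 + (-18420 + 139*(-10 - 1*17))/(-5*(-18 - 45) - 11140)) = 24994*(-42655 + (-18420 + 139*(-10 - 17))/(-5*(-63) - 11140)) = 24994*(-42655 + (-18420 + 139*(-27))/(315 - 11140)) = 24994*(-42655 + (-18420 - 3753)/(-10825)) = 24994*(-42655 - 22173*(-1/10825)) = 24994*(-42655 + 22173/10825) = 24994*(-461718202/10825) = -11540184740788/10825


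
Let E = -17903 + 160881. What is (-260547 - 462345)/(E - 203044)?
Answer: 120482/10011 ≈ 12.035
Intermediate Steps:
E = 142978
(-260547 - 462345)/(E - 203044) = (-260547 - 462345)/(142978 - 203044) = -722892/(-60066) = -722892*(-1/60066) = 120482/10011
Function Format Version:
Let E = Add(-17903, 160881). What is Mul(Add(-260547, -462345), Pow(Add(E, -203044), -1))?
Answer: Rational(120482, 10011) ≈ 12.035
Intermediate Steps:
E = 142978
Mul(Add(-260547, -462345), Pow(Add(E, -203044), -1)) = Mul(Add(-260547, -462345), Pow(Add(142978, -203044), -1)) = Mul(-722892, Pow(-60066, -1)) = Mul(-722892, Rational(-1, 60066)) = Rational(120482, 10011)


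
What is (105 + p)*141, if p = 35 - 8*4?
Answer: 15228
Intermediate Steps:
p = 3 (p = 35 - 1*32 = 35 - 32 = 3)
(105 + p)*141 = (105 + 3)*141 = 108*141 = 15228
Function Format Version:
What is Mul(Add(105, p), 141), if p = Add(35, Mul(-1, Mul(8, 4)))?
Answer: 15228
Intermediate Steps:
p = 3 (p = Add(35, Mul(-1, 32)) = Add(35, -32) = 3)
Mul(Add(105, p), 141) = Mul(Add(105, 3), 141) = Mul(108, 141) = 15228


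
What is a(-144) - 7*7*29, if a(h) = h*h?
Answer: 19315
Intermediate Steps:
a(h) = h²
a(-144) - 7*7*29 = (-144)² - 7*7*29 = 20736 - 49*29 = 20736 - 1421 = 19315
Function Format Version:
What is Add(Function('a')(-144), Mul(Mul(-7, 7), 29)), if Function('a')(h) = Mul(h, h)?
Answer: 19315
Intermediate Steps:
Function('a')(h) = Pow(h, 2)
Add(Function('a')(-144), Mul(Mul(-7, 7), 29)) = Add(Pow(-144, 2), Mul(Mul(-7, 7), 29)) = Add(20736, Mul(-49, 29)) = Add(20736, -1421) = 19315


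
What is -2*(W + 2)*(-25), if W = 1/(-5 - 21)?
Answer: 1275/13 ≈ 98.077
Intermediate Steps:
W = -1/26 (W = 1/(-26) = -1/26 ≈ -0.038462)
-2*(W + 2)*(-25) = -2*(-1/26 + 2)*(-25) = -2*51/26*(-25) = -51/13*(-25) = 1275/13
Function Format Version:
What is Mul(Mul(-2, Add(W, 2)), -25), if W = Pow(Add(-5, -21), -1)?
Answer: Rational(1275, 13) ≈ 98.077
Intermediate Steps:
W = Rational(-1, 26) (W = Pow(-26, -1) = Rational(-1, 26) ≈ -0.038462)
Mul(Mul(-2, Add(W, 2)), -25) = Mul(Mul(-2, Add(Rational(-1, 26), 2)), -25) = Mul(Mul(-2, Rational(51, 26)), -25) = Mul(Rational(-51, 13), -25) = Rational(1275, 13)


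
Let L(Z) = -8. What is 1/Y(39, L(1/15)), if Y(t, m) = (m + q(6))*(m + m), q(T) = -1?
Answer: 1/144 ≈ 0.0069444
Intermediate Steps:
Y(t, m) = 2*m*(-1 + m) (Y(t, m) = (m - 1)*(m + m) = (-1 + m)*(2*m) = 2*m*(-1 + m))
1/Y(39, L(1/15)) = 1/(2*(-8)*(-1 - 8)) = 1/(2*(-8)*(-9)) = 1/144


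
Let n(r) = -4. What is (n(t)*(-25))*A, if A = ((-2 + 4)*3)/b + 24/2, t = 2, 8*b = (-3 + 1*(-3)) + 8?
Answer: 3600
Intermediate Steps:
b = ¼ (b = ((-3 + 1*(-3)) + 8)/8 = ((-3 - 3) + 8)/8 = (-6 + 8)/8 = (⅛)*2 = ¼ ≈ 0.25000)
A = 36 (A = ((-2 + 4)*3)/(¼) + 24/2 = (2*3)*4 + 24*(½) = 6*4 + 12 = 24 + 12 = 36)
(n(t)*(-25))*A = -4*(-25)*36 = 100*36 = 3600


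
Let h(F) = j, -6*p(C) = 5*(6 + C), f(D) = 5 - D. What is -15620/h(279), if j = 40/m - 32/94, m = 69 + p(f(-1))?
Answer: -10828565/234 ≈ -46276.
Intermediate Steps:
p(C) = -5 - 5*C/6 (p(C) = -5*(6 + C)/6 = -(30 + 5*C)/6 = -5 - 5*C/6)
m = 59 (m = 69 + (-5 - 5*(5 - 1*(-1))/6) = 69 + (-5 - 5*(5 + 1)/6) = 69 + (-5 - ⅚*6) = 69 + (-5 - 5) = 69 - 10 = 59)
j = 936/2773 (j = 40/59 - 32/94 = 40*(1/59) - 32*1/94 = 40/59 - 16/47 = 936/2773 ≈ 0.33754)
h(F) = 936/2773
-15620/h(279) = -15620/936/2773 = -15620*2773/936 = -10828565/234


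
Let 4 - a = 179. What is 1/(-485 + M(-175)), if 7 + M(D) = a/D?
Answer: -1/491 ≈ -0.0020367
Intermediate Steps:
a = -175 (a = 4 - 1*179 = 4 - 179 = -175)
M(D) = -7 - 175/D
1/(-485 + M(-175)) = 1/(-485 + (-7 - 175/(-175))) = 1/(-485 + (-7 - 175*(-1/175))) = 1/(-485 + (-7 + 1)) = 1/(-485 - 6) = 1/(-491) = -1/491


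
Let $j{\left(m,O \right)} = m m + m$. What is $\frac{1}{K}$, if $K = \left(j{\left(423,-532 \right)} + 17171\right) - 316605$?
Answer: $- \frac{1}{120082} \approx -8.3276 \cdot 10^{-6}$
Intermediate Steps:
$j{\left(m,O \right)} = m + m^{2}$ ($j{\left(m,O \right)} = m^{2} + m = m + m^{2}$)
$K = -120082$ ($K = \left(423 \left(1 + 423\right) + 17171\right) - 316605 = \left(423 \cdot 424 + 17171\right) - 316605 = \left(179352 + 17171\right) - 316605 = 196523 - 316605 = -120082$)
$\frac{1}{K} = \frac{1}{-120082} = - \frac{1}{120082}$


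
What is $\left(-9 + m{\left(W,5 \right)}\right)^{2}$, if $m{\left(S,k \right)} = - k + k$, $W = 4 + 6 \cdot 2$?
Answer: $81$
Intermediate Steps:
$W = 16$ ($W = 4 + 12 = 16$)
$m{\left(S,k \right)} = 0$
$\left(-9 + m{\left(W,5 \right)}\right)^{2} = \left(-9 + 0\right)^{2} = \left(-9\right)^{2} = 81$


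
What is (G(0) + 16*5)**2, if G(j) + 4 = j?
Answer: 5776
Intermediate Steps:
G(j) = -4 + j
(G(0) + 16*5)**2 = ((-4 + 0) + 16*5)**2 = (-4 + 80)**2 = 76**2 = 5776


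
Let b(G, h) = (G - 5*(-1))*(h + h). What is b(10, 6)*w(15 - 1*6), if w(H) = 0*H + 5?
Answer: 900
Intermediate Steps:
b(G, h) = 2*h*(5 + G) (b(G, h) = (G + 5)*(2*h) = (5 + G)*(2*h) = 2*h*(5 + G))
w(H) = 5 (w(H) = 0 + 5 = 5)
b(10, 6)*w(15 - 1*6) = (2*6*(5 + 10))*5 = (2*6*15)*5 = 180*5 = 900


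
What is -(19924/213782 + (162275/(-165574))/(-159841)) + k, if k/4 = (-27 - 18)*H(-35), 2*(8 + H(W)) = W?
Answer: 12984503132209607327/2828925228540994 ≈ 4589.9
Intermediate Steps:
H(W) = -8 + W/2
k = 4590 (k = 4*((-27 - 18)*(-8 + (1/2)*(-35))) = 4*(-45*(-8 - 35/2)) = 4*(-45*(-51/2)) = 4*(2295/2) = 4590)
-(19924/213782 + (162275/(-165574))/(-159841)) + k = -(19924/213782 + (162275/(-165574))/(-159841)) + 4590 = -(19924*(1/213782) + (162275*(-1/165574))*(-1/159841)) + 4590 = -(9962/106891 - 162275/165574*(-1/159841)) + 4590 = -(9962/106891 + 162275/26465513734) + 4590 = -1*263666793555133/2828925228540994 + 4590 = -263666793555133/2828925228540994 + 4590 = 12984503132209607327/2828925228540994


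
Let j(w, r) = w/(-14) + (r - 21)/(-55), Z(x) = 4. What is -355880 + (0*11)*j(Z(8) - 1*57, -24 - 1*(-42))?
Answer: -355880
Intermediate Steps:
j(w, r) = 21/55 - w/14 - r/55 (j(w, r) = w*(-1/14) + (-21 + r)*(-1/55) = -w/14 + (21/55 - r/55) = 21/55 - w/14 - r/55)
-355880 + (0*11)*j(Z(8) - 1*57, -24 - 1*(-42)) = -355880 + (0*11)*(21/55 - (4 - 1*57)/14 - (-24 - 1*(-42))/55) = -355880 + 0*(21/55 - (4 - 57)/14 - (-24 + 42)/55) = -355880 + 0*(21/55 - 1/14*(-53) - 1/55*18) = -355880 + 0*(21/55 + 53/14 - 18/55) = -355880 + 0*(2957/770) = -355880 + 0 = -355880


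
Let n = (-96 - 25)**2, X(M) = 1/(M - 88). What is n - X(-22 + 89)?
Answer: 307462/21 ≈ 14641.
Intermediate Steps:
X(M) = 1/(-88 + M)
n = 14641 (n = (-121)**2 = 14641)
n - X(-22 + 89) = 14641 - 1/(-88 + (-22 + 89)) = 14641 - 1/(-88 + 67) = 14641 - 1/(-21) = 14641 - 1*(-1/21) = 14641 + 1/21 = 307462/21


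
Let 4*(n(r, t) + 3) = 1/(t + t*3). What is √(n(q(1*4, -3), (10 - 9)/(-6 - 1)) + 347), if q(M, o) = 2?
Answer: √5497/4 ≈ 18.535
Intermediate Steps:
n(r, t) = -3 + 1/(16*t) (n(r, t) = -3 + 1/(4*(t + t*3)) = -3 + 1/(4*(t + 3*t)) = -3 + 1/(4*((4*t))) = -3 + (1/(4*t))/4 = -3 + 1/(16*t))
√(n(q(1*4, -3), (10 - 9)/(-6 - 1)) + 347) = √((-3 + 1/(16*(((10 - 9)/(-6 - 1))))) + 347) = √((-3 + 1/(16*((1/(-7))))) + 347) = √((-3 + 1/(16*((1*(-⅐))))) + 347) = √((-3 + 1/(16*(-⅐))) + 347) = √((-3 + (1/16)*(-7)) + 347) = √((-3 - 7/16) + 347) = √(-55/16 + 347) = √(5497/16) = √5497/4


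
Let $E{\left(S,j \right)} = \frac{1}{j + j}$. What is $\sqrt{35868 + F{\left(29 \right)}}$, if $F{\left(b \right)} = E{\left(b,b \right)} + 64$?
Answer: $\frac{\sqrt{120875306}}{58} \approx 189.56$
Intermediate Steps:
$E{\left(S,j \right)} = \frac{1}{2 j}$
$F{\left(b \right)} = 64 + \frac{1}{2 b}$ ($F{\left(b \right)} = \frac{1}{2 b} + 64 = 64 + \frac{1}{2 b}$)
$\sqrt{35868 + F{\left(29 \right)}} = \sqrt{35868 + \left(64 + \frac{1}{2 \cdot 29}\right)} = \sqrt{35868 + \left(64 + \frac{1}{2} \cdot \frac{1}{29}\right)} = \sqrt{35868 + \left(64 + \frac{1}{58}\right)} = \sqrt{35868 + \frac{3713}{58}} = \sqrt{\frac{2084057}{58}} = \frac{\sqrt{120875306}}{58}$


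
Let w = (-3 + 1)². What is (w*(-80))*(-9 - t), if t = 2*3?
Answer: 4800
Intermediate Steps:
t = 6
w = 4 (w = (-2)² = 4)
(w*(-80))*(-9 - t) = (4*(-80))*(-9 - 1*6) = -320*(-9 - 6) = -320*(-15) = 4800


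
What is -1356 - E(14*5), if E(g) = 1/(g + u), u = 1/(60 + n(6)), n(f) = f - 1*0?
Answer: -6266142/4621 ≈ -1356.0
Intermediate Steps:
n(f) = f (n(f) = f + 0 = f)
u = 1/66 (u = 1/(60 + 6) = 1/66 ≈ 0.015152)
E(g) = 1/(1/66 + g) (E(g) = 1/(g + 1/66) = 1/(1/66 + g))
-1356 - E(14*5) = -1356 - 66/(1 + 66*(14*5)) = -1356 - 66/(1 + 66*70) = -1356 - 66/(1 + 4620) = -1356 - 66/4621 = -6266142/4621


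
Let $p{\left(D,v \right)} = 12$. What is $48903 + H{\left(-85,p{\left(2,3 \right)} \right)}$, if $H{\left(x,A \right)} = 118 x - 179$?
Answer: $38694$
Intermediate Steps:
$H{\left(x,A \right)} = -179 + 118 x$
$48903 + H{\left(-85,p{\left(2,3 \right)} \right)} = 48903 + \left(-179 + 118 \left(-85\right)\right) = 48903 - 10209 = 38694$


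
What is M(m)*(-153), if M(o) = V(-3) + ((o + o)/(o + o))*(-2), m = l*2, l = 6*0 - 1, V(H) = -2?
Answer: 612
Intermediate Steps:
l = -1 (l = 0 - 1 = -1)
m = -2 (m = -1*2 = -2)
M(o) = -4 (M(o) = -2 + ((o + o)/(o + o))*(-2) = -2 + ((2*o)/((2*o)))*(-2) = -2 + ((2*o)*(1/(2*o)))*(-2) = -2 + 1*(-2) = -2 - 2 = -4)
M(m)*(-153) = -4*(-153) = 612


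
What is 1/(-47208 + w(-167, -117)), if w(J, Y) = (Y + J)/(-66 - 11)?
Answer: -77/3634732 ≈ -2.1185e-5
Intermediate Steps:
w(J, Y) = -J/77 - Y/77 (w(J, Y) = (J + Y)/(-77) = (J + Y)*(-1/77) = -J/77 - Y/77)
1/(-47208 + w(-167, -117)) = 1/(-47208 + (-1/77*(-167) - 1/77*(-117))) = 1/(-47208 + (167/77 + 117/77)) = 1/(-47208 + 284/77) = 1/(-3634732/77) = -77/3634732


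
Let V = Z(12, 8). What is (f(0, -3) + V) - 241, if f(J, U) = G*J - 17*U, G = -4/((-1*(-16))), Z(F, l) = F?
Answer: -178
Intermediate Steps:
V = 12
G = -¼ (G = -4/16 = -4*1/16 = -¼ ≈ -0.25000)
f(J, U) = -17*U - J/4 (f(J, U) = -J/4 - 17*U = -17*U - J/4)
(f(0, -3) + V) - 241 = ((-17*(-3) - ¼*0) + 12) - 241 = ((51 + 0) + 12) - 241 = (51 + 12) - 241 = 63 - 241 = -178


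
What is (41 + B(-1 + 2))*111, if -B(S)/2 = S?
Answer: 4329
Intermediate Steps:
B(S) = -2*S
(41 + B(-1 + 2))*111 = (41 - 2*(-1 + 2))*111 = (41 - 2*1)*111 = (41 - 2)*111 = 39*111 = 4329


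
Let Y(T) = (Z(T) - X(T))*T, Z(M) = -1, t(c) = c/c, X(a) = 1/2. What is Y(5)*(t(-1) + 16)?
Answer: -255/2 ≈ -127.50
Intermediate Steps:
X(a) = ½
t(c) = 1
Y(T) = -3*T/2 (Y(T) = (-1 - 1*½)*T = (-1 - ½)*T = -3*T/2)
Y(5)*(t(-1) + 16) = (-3/2*5)*(1 + 16) = -15/2*17 = -255/2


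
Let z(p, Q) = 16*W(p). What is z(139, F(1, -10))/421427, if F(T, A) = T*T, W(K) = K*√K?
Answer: 2224*√139/421427 ≈ 0.062219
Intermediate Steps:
W(K) = K^(3/2)
F(T, A) = T²
z(p, Q) = 16*p^(3/2)
z(139, F(1, -10))/421427 = (16*139^(3/2))/421427 = (16*(139*√139))*(1/421427) = (2224*√139)*(1/421427) = 2224*√139/421427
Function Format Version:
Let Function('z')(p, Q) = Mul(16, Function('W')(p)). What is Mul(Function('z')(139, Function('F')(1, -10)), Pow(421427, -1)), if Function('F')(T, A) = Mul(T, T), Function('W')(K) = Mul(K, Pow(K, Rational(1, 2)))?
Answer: Mul(Rational(2224, 421427), Pow(139, Rational(1, 2))) ≈ 0.062219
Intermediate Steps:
Function('W')(K) = Pow(K, Rational(3, 2))
Function('F')(T, A) = Pow(T, 2)
Function('z')(p, Q) = Mul(16, Pow(p, Rational(3, 2)))
Mul(Function('z')(139, Function('F')(1, -10)), Pow(421427, -1)) = Mul(Mul(16, Pow(139, Rational(3, 2))), Pow(421427, -1)) = Mul(Mul(16, Mul(139, Pow(139, Rational(1, 2)))), Rational(1, 421427)) = Mul(Mul(2224, Pow(139, Rational(1, 2))), Rational(1, 421427)) = Mul(Rational(2224, 421427), Pow(139, Rational(1, 2)))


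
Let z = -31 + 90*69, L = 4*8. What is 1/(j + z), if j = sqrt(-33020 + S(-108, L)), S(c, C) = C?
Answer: 6179/38213029 - 2*I*sqrt(8247)/38213029 ≈ 0.0001617 - 4.753e-6*I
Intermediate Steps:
L = 32
z = 6179 (z = -31 + 6210 = 6179)
j = 2*I*sqrt(8247) (j = sqrt(-33020 + 32) = sqrt(-32988) = 2*I*sqrt(8247) ≈ 181.63*I)
1/(j + z) = 1/(2*I*sqrt(8247) + 6179) = 1/(6179 + 2*I*sqrt(8247))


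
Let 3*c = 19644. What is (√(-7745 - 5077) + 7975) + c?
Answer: 14523 + I*√12822 ≈ 14523.0 + 113.23*I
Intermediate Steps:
c = 6548 (c = (⅓)*19644 = 6548)
(√(-7745 - 5077) + 7975) + c = (√(-7745 - 5077) + 7975) + 6548 = (√(-12822) + 7975) + 6548 = (I*√12822 + 7975) + 6548 = (7975 + I*√12822) + 6548 = 14523 + I*√12822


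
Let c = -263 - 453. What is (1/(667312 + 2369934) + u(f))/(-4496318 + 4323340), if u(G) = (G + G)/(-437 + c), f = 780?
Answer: 4738102607/605759379591964 ≈ 7.8218e-6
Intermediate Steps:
c = -716
u(G) = -2*G/1153 (u(G) = (G + G)/(-437 - 716) = (2*G)/(-1153) = (2*G)*(-1/1153) = -2*G/1153)
(1/(667312 + 2369934) + u(f))/(-4496318 + 4323340) = (1/(667312 + 2369934) - 2/1153*780)/(-4496318 + 4323340) = (1/3037246 - 1560/1153)/(-172978) = (1/3037246 - 1560/1153)*(-1/172978) = -4738102607/3501944638*(-1/172978) = 4738102607/605759379591964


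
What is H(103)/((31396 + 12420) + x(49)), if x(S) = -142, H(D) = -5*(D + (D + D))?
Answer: -515/14558 ≈ -0.035376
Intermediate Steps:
H(D) = -15*D (H(D) = -5*(D + 2*D) = -15*D)
H(103)/((31396 + 12420) + x(49)) = (-15*103)/((31396 + 12420) - 142) = -1545/(43816 - 142) = -1545/43674 = -1545*1/43674 = -515/14558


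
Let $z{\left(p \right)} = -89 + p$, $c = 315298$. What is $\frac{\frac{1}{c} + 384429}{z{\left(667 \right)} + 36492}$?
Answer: $\frac{121209694843}{11688096860} \approx 10.37$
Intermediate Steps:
$\frac{\frac{1}{c} + 384429}{z{\left(667 \right)} + 36492} = \frac{\frac{1}{315298} + 384429}{\left(-89 + 667\right) + 36492} = \frac{\frac{1}{315298} + 384429}{578 + 36492} = \frac{121209694843}{315298 \cdot 37070} = \frac{121209694843}{315298} \cdot \frac{1}{37070} = \frac{121209694843}{11688096860}$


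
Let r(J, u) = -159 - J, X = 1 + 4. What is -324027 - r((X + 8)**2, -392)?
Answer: -323699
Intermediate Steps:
X = 5
-324027 - r((X + 8)**2, -392) = -324027 - (-159 - (5 + 8)**2) = -324027 - (-159 - 1*13**2) = -324027 - (-159 - 1*169) = -324027 - (-159 - 169) = -324027 - 1*(-328) = -324027 + 328 = -323699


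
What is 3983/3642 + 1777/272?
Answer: 3777605/495312 ≈ 7.6267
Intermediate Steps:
3983/3642 + 1777/272 = 3777605/495312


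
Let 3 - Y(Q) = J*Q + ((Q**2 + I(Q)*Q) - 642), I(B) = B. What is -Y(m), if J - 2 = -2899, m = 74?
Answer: -204071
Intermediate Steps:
J = -2897 (J = 2 - 2899 = -2897)
Y(Q) = 645 - 2*Q**2 + 2897*Q (Y(Q) = 3 - (-2897*Q + ((Q**2 + Q*Q) - 642)) = 3 - (-2897*Q + ((Q**2 + Q**2) - 642)) = 3 - (-2897*Q + (2*Q**2 - 642)) = 3 - (-2897*Q + (-642 + 2*Q**2)) = 3 - (-642 - 2897*Q + 2*Q**2) = 3 + (642 - 2*Q**2 + 2897*Q) = 645 - 2*Q**2 + 2897*Q)
-Y(m) = -(645 - 2*74**2 + 2897*74) = -(645 - 2*5476 + 214378) = -(645 - 10952 + 214378) = -1*204071 = -204071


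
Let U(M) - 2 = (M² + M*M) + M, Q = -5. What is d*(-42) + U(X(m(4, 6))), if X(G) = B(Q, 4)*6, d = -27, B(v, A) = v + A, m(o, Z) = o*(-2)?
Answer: 1202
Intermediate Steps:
m(o, Z) = -2*o
B(v, A) = A + v
X(G) = -6 (X(G) = (4 - 5)*6 = -1*6 = -6)
U(M) = 2 + M + 2*M² (U(M) = 2 + ((M² + M*M) + M) = 2 + ((M² + M²) + M) = 2 + (2*M² + M) = 2 + (M + 2*M²) = 2 + M + 2*M²)
d*(-42) + U(X(m(4, 6))) = -27*(-42) + (2 - 6 + 2*(-6)²) = 1134 + (2 - 6 + 2*36) = 1134 + (2 - 6 + 72) = 1134 + 68 = 1202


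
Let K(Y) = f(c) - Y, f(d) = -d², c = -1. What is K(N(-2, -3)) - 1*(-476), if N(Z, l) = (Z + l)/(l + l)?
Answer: 2845/6 ≈ 474.17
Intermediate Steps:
N(Z, l) = (Z + l)/(2*l) (N(Z, l) = (Z + l)/((2*l)) = (Z + l)*(1/(2*l)) = (Z + l)/(2*l))
K(Y) = -1 - Y (K(Y) = -1*(-1)² - Y = -1*1 - Y = -1 - Y)
K(N(-2, -3)) - 1*(-476) = (-1 - (-2 - 3)/(2*(-3))) - 1*(-476) = (-1 - (-1)*(-5)/(2*3)) + 476 = (-1 - 1*⅚) + 476 = (-1 - ⅚) + 476 = -11/6 + 476 = 2845/6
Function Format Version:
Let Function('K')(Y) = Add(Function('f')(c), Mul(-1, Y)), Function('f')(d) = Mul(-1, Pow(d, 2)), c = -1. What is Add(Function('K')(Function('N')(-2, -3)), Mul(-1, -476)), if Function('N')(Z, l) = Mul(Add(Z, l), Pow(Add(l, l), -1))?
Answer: Rational(2845, 6) ≈ 474.17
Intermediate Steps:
Function('N')(Z, l) = Mul(Rational(1, 2), Pow(l, -1), Add(Z, l)) (Function('N')(Z, l) = Mul(Add(Z, l), Pow(Mul(2, l), -1)) = Mul(Add(Z, l), Mul(Rational(1, 2), Pow(l, -1))) = Mul(Rational(1, 2), Pow(l, -1), Add(Z, l)))
Function('K')(Y) = Add(-1, Mul(-1, Y)) (Function('K')(Y) = Add(Mul(-1, Pow(-1, 2)), Mul(-1, Y)) = Add(Mul(-1, 1), Mul(-1, Y)) = Add(-1, Mul(-1, Y)))
Add(Function('K')(Function('N')(-2, -3)), Mul(-1, -476)) = Add(Add(-1, Mul(-1, Mul(Rational(1, 2), Pow(-3, -1), Add(-2, -3)))), Mul(-1, -476)) = Add(Add(-1, Mul(-1, Mul(Rational(1, 2), Rational(-1, 3), -5))), 476) = Add(Add(-1, Mul(-1, Rational(5, 6))), 476) = Add(Add(-1, Rational(-5, 6)), 476) = Add(Rational(-11, 6), 476) = Rational(2845, 6)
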